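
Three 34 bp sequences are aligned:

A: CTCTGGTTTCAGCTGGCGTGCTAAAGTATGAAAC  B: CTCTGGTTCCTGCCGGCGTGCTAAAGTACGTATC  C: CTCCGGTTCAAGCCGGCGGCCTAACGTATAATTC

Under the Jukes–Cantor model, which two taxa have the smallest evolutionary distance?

A and B

A–B: 6/34 differ, p = 0.176, d = 0.201.
A–C: 10/34 differ, p = 0.294, d = 0.373.
B–C: 10/34 differ, p = 0.294, d = 0.373.
The smallest distance is between A and B.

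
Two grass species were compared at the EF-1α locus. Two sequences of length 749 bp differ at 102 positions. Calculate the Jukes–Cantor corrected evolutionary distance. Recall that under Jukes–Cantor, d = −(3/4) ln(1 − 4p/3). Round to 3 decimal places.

0.150

p = 102/749 ≈ 0.136182.
d = −(3/4) ln(1 − 4p/3) = −0.75 ln(1 − 0.181576) = −0.75 ln(0.818424)
  = −0.75 × (-0.200375) = 0.150281 substitutions/site.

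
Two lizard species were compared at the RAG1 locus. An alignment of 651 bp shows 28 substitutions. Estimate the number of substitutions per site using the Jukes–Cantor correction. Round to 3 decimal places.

p = 28/651 ≈ 0.043011.
d = −(3/4) ln(1 − 4p/3) = −0.75 ln(1 − 0.057348) = −0.75 ln(0.942652)
  = −0.75 × (-0.059058) = 0.044294 substitutions/site.

0.044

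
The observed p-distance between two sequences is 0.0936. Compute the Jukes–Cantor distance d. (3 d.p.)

d = −(3/4) ln(1 − 4p/3) = −0.75 ln(1 − 0.1248) = −0.75 ln(0.8752)
  = −0.75 × (-0.133303) = 0.099977 substitutions/site.

0.100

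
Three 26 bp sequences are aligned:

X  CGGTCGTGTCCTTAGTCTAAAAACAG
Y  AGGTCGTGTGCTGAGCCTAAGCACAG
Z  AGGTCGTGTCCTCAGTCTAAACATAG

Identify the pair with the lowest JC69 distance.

X and Z

X–Y: 6/26 differ, p = 0.231, d = 0.276.
X–Z: 4/26 differ, p = 0.154, d = 0.172.
Y–Z: 5/26 differ, p = 0.192, d = 0.222.
The smallest distance is between X and Z.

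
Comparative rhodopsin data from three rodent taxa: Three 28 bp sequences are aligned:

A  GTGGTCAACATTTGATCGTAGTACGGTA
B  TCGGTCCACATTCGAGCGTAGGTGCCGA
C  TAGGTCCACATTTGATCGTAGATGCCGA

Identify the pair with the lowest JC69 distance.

B and C

A–B: 11/28 differ, p = 0.393, d = 0.556.
A–C: 9/28 differ, p = 0.321, d = 0.420.
B–C: 4/28 differ, p = 0.143, d = 0.158.
The smallest distance is between B and C.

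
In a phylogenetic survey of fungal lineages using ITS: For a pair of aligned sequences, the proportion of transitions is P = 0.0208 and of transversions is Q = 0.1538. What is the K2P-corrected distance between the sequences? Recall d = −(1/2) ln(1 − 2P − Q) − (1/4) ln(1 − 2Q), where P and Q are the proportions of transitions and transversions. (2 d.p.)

Under the Kimura two-parameter model, d = −½ ln(1 − 2P − Q) − ¼ ln(1 − 2Q).
1 − 2P − Q = 0.8046, giving −½ ln(0.8046) = 0.108705.
1 − 2Q = 0.6924, giving −¼ ln(0.6924) = 0.091898.
d = 0.108705 + 0.091898 = 0.200603.

0.20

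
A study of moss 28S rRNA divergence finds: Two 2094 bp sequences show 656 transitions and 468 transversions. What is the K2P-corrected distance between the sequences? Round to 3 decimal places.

P = 656/2094 ≈ 0.313276 and Q = 468/2094 ≈ 0.223496.
Under the Kimura two-parameter model, d = −½ ln(1 − 2P − Q) − ¼ ln(1 − 2Q).
1 − 2P − Q = 0.149952, giving −½ ln(0.149952) = 0.948720.
1 − 2Q = 0.553008, giving −¼ ln(0.553008) = 0.148096.
d = 0.948720 + 0.148096 = 1.096816.

1.097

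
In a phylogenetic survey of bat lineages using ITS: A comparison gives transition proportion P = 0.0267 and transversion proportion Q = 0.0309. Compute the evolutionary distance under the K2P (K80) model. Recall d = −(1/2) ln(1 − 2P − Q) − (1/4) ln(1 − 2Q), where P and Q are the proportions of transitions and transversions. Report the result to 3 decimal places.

0.060

Under the Kimura two-parameter model, d = −½ ln(1 − 2P − Q) − ¼ ln(1 − 2Q).
1 − 2P − Q = 0.9157, giving −½ ln(0.9157) = 0.044033.
1 − 2Q = 0.9382, giving −¼ ln(0.9382) = 0.015948.
d = 0.044033 + 0.015948 = 0.059981.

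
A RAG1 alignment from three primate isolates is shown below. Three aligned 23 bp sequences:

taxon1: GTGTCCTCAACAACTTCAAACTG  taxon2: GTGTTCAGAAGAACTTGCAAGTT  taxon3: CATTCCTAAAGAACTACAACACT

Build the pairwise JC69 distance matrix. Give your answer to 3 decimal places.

d(taxon1,taxon2) = 0.467, d(taxon1,taxon3) = 0.650, d(taxon2,taxon3) = 0.892

taxon1–taxon2: 8/23 sites differ → p ≈ 0.347826, d = −0.75 ln(1 − 0.463768) = 0.467391 ≈ 0.467.
taxon1–taxon3: 10/23 sites differ → p ≈ 0.434783, d = −0.75 ln(1 − 0.579711) = 0.650110 ≈ 0.650.
taxon2–taxon3: 12/23 sites differ → p ≈ 0.521739, d = −0.75 ln(1 − 0.695652) = 0.892188 ≈ 0.892.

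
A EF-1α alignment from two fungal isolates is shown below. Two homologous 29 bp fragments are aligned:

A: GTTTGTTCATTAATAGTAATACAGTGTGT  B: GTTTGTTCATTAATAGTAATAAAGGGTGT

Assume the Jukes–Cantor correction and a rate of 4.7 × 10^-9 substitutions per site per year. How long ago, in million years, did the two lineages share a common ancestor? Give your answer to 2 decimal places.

7.70

The sequences differ at 2 of 29 sites (22, 25), so p = 2/29 ≈ 0.068966.
d = −(3/4) ln(1 − 4p/3) = −0.75 ln(1 − 0.091955) = −0.75 ln(0.908045)
  = −0.75 × (-0.096461) = 0.072346 substitutions/site.
Under a molecular clock d = 2μt, so t = d/(2μ) = 0.072346 / (2 × 4.7 × 10^-9) = 7.70 million years.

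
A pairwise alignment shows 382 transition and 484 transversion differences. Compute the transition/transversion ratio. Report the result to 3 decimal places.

R = 382/484 = 0.789256… ≈ 0.789 (to 3 d.p.).

0.789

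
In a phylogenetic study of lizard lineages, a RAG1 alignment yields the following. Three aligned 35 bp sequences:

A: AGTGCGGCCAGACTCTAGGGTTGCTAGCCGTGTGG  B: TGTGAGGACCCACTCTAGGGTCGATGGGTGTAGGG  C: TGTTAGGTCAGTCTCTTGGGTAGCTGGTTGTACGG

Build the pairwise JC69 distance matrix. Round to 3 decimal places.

d(A,B) = 0.458, d(A,C) = 0.458, d(B,C) = 0.360

A–B: 12/35 sites differ → p ≈ 0.342857, d = −0.75 ln(1 − 0.457143) = 0.458182 ≈ 0.458.
A–C: 12/35 sites differ → p ≈ 0.342857, d = −0.75 ln(1 − 0.457143) = 0.458182 ≈ 0.458.
B–C: 10/35 sites differ → p ≈ 0.285714, d = −0.75 ln(1 − 0.380952) = 0.359679 ≈ 0.360.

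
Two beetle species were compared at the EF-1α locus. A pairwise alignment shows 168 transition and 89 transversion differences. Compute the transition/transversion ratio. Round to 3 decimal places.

1.888

R = 168/89 = 1.887640… ≈ 1.888 (to 3 d.p.).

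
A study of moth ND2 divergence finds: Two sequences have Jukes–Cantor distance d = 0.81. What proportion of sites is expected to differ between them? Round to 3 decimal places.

0.495

p = (3/4)(1 − e^(−4d/3)) = 0.75 × (1 − e^(-1.08)) = 0.75 × (1 − 0.339596) = 0.495303.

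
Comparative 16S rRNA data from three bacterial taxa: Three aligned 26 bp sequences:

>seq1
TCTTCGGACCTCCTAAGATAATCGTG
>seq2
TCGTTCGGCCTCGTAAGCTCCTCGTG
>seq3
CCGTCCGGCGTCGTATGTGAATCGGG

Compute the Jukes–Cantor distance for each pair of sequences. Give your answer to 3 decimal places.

seq1–seq2: 8/26 sites differ → p ≈ 0.307692, d = −0.75 ln(1 − 0.410256) = 0.396050 ≈ 0.396.
seq1–seq3: 10/26 sites differ → p ≈ 0.384615, d = −0.75 ln(1 − 0.51282) = 0.539341 ≈ 0.539.
seq2–seq3: 9/26 sites differ → p ≈ 0.346154, d = −0.75 ln(1 − 0.461539) = 0.464280 ≈ 0.464.

d(seq1,seq2) = 0.396, d(seq1,seq3) = 0.539, d(seq2,seq3) = 0.464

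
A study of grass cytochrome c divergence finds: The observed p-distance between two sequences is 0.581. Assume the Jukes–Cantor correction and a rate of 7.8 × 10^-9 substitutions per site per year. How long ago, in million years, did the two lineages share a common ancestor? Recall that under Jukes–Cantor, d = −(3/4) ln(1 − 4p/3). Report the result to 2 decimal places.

d = −(3/4) ln(1 − 4p/3) = −0.75 ln(1 − 0.774667) = −0.75 ln(0.225333)
  = −0.75 × (-1.490176) = 1.117632 substitutions/site.
Under a molecular clock d = 2μt, so t = d/(2μ) = 1.117632 / (2 × 7.8 × 10^-9) = 71.64 million years.

71.64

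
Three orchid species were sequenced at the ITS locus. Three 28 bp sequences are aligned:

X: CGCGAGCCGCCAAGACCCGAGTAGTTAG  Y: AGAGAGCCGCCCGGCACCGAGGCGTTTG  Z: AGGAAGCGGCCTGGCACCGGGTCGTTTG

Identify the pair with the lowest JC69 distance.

X–Y: 9/28 differ, p = 0.321, d = 0.420.
X–Z: 11/28 differ, p = 0.393, d = 0.556.
Y–Z: 6/28 differ, p = 0.214, d = 0.252.
The smallest distance is between Y and Z.

Y and Z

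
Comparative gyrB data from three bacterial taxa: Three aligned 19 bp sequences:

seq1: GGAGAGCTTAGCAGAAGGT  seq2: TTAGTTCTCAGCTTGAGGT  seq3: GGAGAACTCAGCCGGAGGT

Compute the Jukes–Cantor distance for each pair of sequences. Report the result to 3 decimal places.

d(seq1,seq2) = 0.618, d(seq1,seq3) = 0.247, d(seq2,seq3) = 0.410

seq1–seq2: 8/19 sites differ → p ≈ 0.421053, d = −0.75 ln(1 − 0.561404) = 0.618132 ≈ 0.618.
seq1–seq3: 4/19 sites differ → p ≈ 0.210526, d = −0.75 ln(1 − 0.280701) = 0.247109 ≈ 0.247.
seq2–seq3: 6/19 sites differ → p ≈ 0.315789, d = −0.75 ln(1 − 0.421052) = 0.409907 ≈ 0.410.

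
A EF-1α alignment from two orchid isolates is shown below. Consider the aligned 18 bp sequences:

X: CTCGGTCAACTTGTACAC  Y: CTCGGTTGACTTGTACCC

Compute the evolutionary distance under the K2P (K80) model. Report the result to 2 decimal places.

0.19

Of 18 sites, 2 differences are transitions and 1 are transversions, so P = 2/18 ≈ 0.111111 and Q = 1/18 ≈ 0.055556.
Under the Kimura two-parameter model, d = −½ ln(1 − 2P − Q) − ¼ ln(1 − 2Q).
1 − 2P − Q = 0.722222, giving −½ ln(0.722222) = 0.162711.
1 − 2Q = 0.888888, giving −¼ ln(0.888888) = 0.029446.
d = 0.162711 + 0.029446 = 0.192157.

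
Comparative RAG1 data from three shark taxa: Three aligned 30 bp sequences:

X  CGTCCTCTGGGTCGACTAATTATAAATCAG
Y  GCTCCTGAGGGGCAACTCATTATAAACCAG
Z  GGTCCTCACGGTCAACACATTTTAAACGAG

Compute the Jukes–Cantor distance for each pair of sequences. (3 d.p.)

d(X,Y) = 0.330, d(X,Z) = 0.383, d(Y,Z) = 0.280

X–Y: 8/30 sites differ → p ≈ 0.266667, d = −0.75 ln(1 − 0.355556) = 0.329526 ≈ 0.330.
X–Z: 9/30 sites differ → p = 0.3, d = −0.75 ln(1 − 0.4) = 0.383119 ≈ 0.383.
Y–Z: 7/30 sites differ → p ≈ 0.233333, d = −0.75 ln(1 − 0.311111) = 0.279506 ≈ 0.280.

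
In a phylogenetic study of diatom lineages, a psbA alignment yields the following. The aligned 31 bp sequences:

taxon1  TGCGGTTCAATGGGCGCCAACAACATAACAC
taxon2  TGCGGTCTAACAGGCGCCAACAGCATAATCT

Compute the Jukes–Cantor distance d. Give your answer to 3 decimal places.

The sequences differ at 8 of 31 sites (7, 8, 11, 12, 23, 29, 30, 31), so p = 8/31 ≈ 0.258065.
d = −(3/4) ln(1 − 4p/3) = −0.75 ln(1 − 0.344087) = −0.75 ln(0.655913)
  = −0.75 × (-0.421727) = 0.316295 substitutions/site.

0.316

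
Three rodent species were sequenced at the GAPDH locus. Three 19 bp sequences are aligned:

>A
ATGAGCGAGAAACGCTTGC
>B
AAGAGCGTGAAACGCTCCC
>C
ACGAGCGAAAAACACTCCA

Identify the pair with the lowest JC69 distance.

A–B: 4/19 differ, p = 0.211, d = 0.247.
A–C: 6/19 differ, p = 0.316, d = 0.410.
B–C: 5/19 differ, p = 0.263, d = 0.324.
The smallest distance is between A and B.

A and B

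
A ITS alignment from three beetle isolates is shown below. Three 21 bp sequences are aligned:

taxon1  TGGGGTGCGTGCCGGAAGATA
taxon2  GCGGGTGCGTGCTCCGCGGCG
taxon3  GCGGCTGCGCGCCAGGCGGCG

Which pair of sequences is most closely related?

taxon1–taxon2: 10/21 differ, p = 0.476, d = 0.756.
taxon1–taxon3: 10/21 differ, p = 0.476, d = 0.756.
taxon2–taxon3: 5/21 differ, p = 0.238, d = 0.286.
The smallest distance is between taxon2 and taxon3.

taxon2 and taxon3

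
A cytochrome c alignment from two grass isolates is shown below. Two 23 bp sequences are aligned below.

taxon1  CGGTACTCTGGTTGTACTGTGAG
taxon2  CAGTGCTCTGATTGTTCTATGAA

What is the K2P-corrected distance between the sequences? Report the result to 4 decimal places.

Of 23 sites, 5 differences are transitions and 1 are transversions, so P = 5/23 ≈ 0.217391 and Q = 1/23 ≈ 0.043478.
Under the Kimura two-parameter model, d = −½ ln(1 − 2P − Q) − ¼ ln(1 − 2Q).
1 − 2P − Q = 0.52174, giving −½ ln(0.52174) = 0.325293.
1 − 2Q = 0.913044, giving −¼ ln(0.913044) = 0.022743.
d = 0.325293 + 0.022743 = 0.348036.

0.3480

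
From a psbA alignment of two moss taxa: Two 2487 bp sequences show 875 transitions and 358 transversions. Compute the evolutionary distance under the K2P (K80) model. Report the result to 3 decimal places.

P = 875/2487 ≈ 0.35183 and Q = 358/2487 ≈ 0.143949.
Under the Kimura two-parameter model, d = −½ ln(1 − 2P − Q) − ¼ ln(1 − 2Q).
1 − 2P − Q = 0.152391, giving −½ ln(0.152391) = 0.940653.
1 − 2Q = 0.712102, giving −¼ ln(0.712102) = 0.084884.
d = 0.940653 + 0.084884 = 1.025537.

1.026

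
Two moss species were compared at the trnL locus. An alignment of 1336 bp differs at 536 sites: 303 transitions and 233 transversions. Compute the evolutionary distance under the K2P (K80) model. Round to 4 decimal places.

0.6017

P = 303/1336 ≈ 0.226796 and Q = 233/1336 ≈ 0.174401.
Under the Kimura two-parameter model, d = −½ ln(1 − 2P − Q) − ¼ ln(1 − 2Q).
1 − 2P − Q = 0.372007, giving −½ ln(0.372007) = 0.494421.
1 − 2Q = 0.651198, giving −¼ ln(0.651198) = 0.107235.
d = 0.494421 + 0.107235 = 0.601656.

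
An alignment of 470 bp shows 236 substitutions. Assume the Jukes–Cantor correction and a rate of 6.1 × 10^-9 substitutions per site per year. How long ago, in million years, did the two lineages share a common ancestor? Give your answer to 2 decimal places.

p = 236/470 ≈ 0.502128.
d = −(3/4) ln(1 − 4p/3) = −0.75 ln(1 − 0.669504) = −0.75 ln(0.330496)
  = −0.75 × (-1.107161) = 0.830371 substitutions/site.
Under a molecular clock d = 2μt, so t = d/(2μ) = 0.830371 / (2 × 6.1 × 10^-9) = 68.06 million years.

68.06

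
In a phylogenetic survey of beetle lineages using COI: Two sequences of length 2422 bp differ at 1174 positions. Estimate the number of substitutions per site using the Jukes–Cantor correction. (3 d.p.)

0.779

p = 1174/2422 ≈ 0.484723.
d = −(3/4) ln(1 − 4p/3) = −0.75 ln(1 − 0.646297) = −0.75 ln(0.353703)
  = −0.75 × (-1.039298) = 0.779474 substitutions/site.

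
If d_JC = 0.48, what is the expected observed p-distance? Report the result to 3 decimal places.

0.355

p = (3/4)(1 − e^(−4d/3)) = 0.75 × (1 − e^(-0.64)) = 0.75 × (1 − 0.527292) = 0.354531.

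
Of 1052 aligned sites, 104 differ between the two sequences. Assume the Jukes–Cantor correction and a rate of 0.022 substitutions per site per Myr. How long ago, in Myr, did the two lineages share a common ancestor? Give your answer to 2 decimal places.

p = 104/1052 ≈ 0.098859.
d = −(3/4) ln(1 − 4p/3) = −0.75 ln(1 − 0.131812) = −0.75 ln(0.868188)
  = −0.75 × (-0.141347) = 0.106010 substitutions/site.
Under a molecular clock d = 2μt, so t = d/(2μ) = 0.106010 / (2 × 0.022) = 2.41 Myr.

2.41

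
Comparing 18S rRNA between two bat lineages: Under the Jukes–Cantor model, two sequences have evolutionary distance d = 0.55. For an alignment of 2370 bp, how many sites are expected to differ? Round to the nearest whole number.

924

Invert JC69: p = (3/4)(1 − e^(−4d/3)) = 0.75 × (1 − e^(-0.733333)) = 0.75 × (1 − 0.480305) = 0.389771.
Expected differing sites = pL ≈ 0.389771 × 2370 = 923.75727 ≈ 924.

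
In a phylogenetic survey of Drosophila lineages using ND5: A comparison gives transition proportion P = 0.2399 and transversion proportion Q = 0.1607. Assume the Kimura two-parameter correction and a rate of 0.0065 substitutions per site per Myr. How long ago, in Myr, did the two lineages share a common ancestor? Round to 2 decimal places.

46.80

Under the Kimura two-parameter model, d = −½ ln(1 − 2P − Q) − ¼ ln(1 − 2Q).
1 − 2P − Q = 0.3595, giving −½ ln(0.3595) = 0.511521.
1 − 2Q = 0.6786, giving −¼ ln(0.6786) = 0.096931.
d = 0.511521 + 0.096931 = 0.608452.
Under a molecular clock d = 2μt, so t = d/(2μ) = 0.608452 / (2 × 0.0065) = 46.80 Myr.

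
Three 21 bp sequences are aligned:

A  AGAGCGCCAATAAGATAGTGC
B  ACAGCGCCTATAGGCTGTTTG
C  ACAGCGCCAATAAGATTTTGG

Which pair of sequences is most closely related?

A–B: 8/21 differ, p = 0.381, d = 0.532.
A–C: 4/21 differ, p = 0.190, d = 0.220.
B–C: 5/21 differ, p = 0.238, d = 0.286.
The smallest distance is between A and C.

A and C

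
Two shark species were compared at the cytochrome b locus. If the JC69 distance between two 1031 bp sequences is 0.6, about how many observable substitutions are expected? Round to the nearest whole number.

Invert JC69: p = (3/4)(1 − e^(−4d/3)) = 0.75 × (1 − e^(-0.8)) = 0.75 × (1 − 0.449329) = 0.413003.
Expected differing sites = pL ≈ 0.413003 × 1031 = 425.806093 ≈ 426.

426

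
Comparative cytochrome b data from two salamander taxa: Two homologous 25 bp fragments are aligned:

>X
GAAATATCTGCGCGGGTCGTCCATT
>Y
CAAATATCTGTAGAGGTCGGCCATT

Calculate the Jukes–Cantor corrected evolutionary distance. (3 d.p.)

0.289

The sequences differ at 6 of 25 sites (1, 11, 12, 13, 14, 20), so p = 6/25 = 0.24.
d = −(3/4) ln(1 − 4p/3) = −0.75 ln(1 − 0.32) = −0.75 ln(0.68)
  = −0.75 × (-0.385662) = 0.289247 substitutions/site.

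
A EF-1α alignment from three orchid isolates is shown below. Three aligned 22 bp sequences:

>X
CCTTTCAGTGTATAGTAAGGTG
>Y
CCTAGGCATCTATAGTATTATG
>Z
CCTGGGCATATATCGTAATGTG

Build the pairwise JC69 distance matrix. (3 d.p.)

d(X,Y) = 0.591, d(X,Z) = 0.497, d(Y,Z) = 0.271

X–Y: 9/22 sites differ → p ≈ 0.409091, d = −0.75 ln(1 − 0.545455) = 0.591344 ≈ 0.591.
X–Z: 8/22 sites differ → p ≈ 0.363636, d = −0.75 ln(1 − 0.484848) = 0.497470 ≈ 0.497.
Y–Z: 5/22 sites differ → p ≈ 0.227273, d = −0.75 ln(1 − 0.303031) = 0.270761 ≈ 0.271.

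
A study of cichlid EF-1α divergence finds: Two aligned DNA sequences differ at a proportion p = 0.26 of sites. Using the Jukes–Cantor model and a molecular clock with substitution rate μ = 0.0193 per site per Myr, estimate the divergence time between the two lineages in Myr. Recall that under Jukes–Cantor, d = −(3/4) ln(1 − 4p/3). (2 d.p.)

8.27

d = −(3/4) ln(1 − 4p/3) = −0.75 ln(1 − 0.346667) = −0.75 ln(0.653333)
  = −0.75 × (-0.425668) = 0.319251 substitutions/site.
Under a molecular clock d = 2μt, so t = d/(2μ) = 0.319251 / (2 × 0.0193) = 8.27 Myr.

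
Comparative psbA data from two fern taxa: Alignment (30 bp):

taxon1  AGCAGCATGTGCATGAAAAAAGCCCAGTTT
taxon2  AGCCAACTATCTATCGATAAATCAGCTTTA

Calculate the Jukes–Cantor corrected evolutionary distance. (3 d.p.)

The sequences differ at 16 of 30 sites, so p = 16/30 ≈ 0.533333.
d = −(3/4) ln(1 − 4p/3) = −0.75 ln(1 − 0.711111) = −0.75 ln(0.288889)
  = −0.75 × (-1.241713) = 0.931285 substitutions/site.

0.931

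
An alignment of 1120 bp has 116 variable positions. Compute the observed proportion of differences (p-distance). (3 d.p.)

p = 116/1120 = 0.103571… ≈ 0.104 (to 3 d.p.).

0.104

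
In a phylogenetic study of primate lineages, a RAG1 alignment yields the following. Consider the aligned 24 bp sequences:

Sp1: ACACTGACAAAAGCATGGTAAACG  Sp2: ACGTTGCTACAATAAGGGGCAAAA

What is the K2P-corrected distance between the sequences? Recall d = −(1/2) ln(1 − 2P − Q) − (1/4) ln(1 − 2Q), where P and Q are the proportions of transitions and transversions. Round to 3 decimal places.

0.824

Of 24 sites, 4 differences are transitions and 8 are transversions, so P = 4/24 ≈ 0.166667 and Q = 8/24 ≈ 0.333333.
Under the Kimura two-parameter model, d = −½ ln(1 − 2P − Q) − ¼ ln(1 − 2Q).
1 − 2P − Q = 0.333333, giving −½ ln(0.333333) = 0.549307.
1 − 2Q = 0.333334, giving −¼ ln(0.333334) = 0.274653.
d = 0.549307 + 0.274653 = 0.823960.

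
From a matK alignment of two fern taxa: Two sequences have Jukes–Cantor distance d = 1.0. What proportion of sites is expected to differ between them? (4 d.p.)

p = (3/4)(1 − e^(−4d/3)) = 0.75 × (1 − e^(-1.333333)) = 0.75 × (1 − 0.263597) = 0.552302.

0.5523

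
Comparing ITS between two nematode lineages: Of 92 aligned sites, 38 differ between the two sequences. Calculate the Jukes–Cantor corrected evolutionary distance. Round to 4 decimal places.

0.6001

p = 38/92 ≈ 0.413043.
d = −(3/4) ln(1 − 4p/3) = −0.75 ln(1 − 0.550724) = −0.75 ln(0.449276)
  = −0.75 × (-0.800118) = 0.600089 substitutions/site.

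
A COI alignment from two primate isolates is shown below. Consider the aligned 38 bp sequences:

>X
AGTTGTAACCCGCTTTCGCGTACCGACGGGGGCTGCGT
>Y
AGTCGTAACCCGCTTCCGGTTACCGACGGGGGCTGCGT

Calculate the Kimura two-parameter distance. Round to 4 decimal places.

0.1137

Of 38 sites, 2 differences are transitions and 2 are transversions, so P = 2/38 ≈ 0.052632 and Q = 2/38 ≈ 0.052632.
Under the Kimura two-parameter model, d = −½ ln(1 − 2P − Q) − ¼ ln(1 − 2Q).
1 − 2P − Q = 0.842104, giving −½ ln(0.842104) = 0.085926.
1 − 2Q = 0.894736, giving −¼ ln(0.894736) = 0.027807.
d = 0.085926 + 0.027807 = 0.113733.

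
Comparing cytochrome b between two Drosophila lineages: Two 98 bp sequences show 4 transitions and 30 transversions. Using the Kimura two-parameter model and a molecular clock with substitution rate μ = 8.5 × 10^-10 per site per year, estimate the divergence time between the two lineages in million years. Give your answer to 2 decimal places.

283.62

P = 4/98 ≈ 0.040816 and Q = 30/98 ≈ 0.306122.
Under the Kimura two-parameter model, d = −½ ln(1 − 2P − Q) − ¼ ln(1 − 2Q).
1 − 2P − Q = 0.612246, giving −½ ln(0.612246) = 0.245311.
1 − 2Q = 0.387756, giving −¼ ln(0.387756) = 0.236845.
d = 0.245311 + 0.236845 = 0.482156.
Under a molecular clock d = 2μt, so t = d/(2μ) = 0.482156 / (2 × 8.5 × 10^-10) = 283.62 million years.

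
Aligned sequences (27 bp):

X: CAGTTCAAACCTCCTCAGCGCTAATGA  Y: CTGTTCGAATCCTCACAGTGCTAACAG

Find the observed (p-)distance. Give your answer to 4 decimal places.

0.3704

The sequences differ at 10 of 27 positions (sites 2, 7, 10, 12, 13, 15, 19, 25, 26, 27).
p = 10/27 = 0.370370… ≈ 0.3704 (to 4 d.p.).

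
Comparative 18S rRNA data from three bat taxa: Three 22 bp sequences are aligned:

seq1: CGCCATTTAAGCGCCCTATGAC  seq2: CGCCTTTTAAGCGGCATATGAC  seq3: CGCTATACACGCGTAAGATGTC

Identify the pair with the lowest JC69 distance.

seq1 and seq2

seq1–seq2: 3/22 differ, p = 0.136, d = 0.151.
seq1–seq3: 9/22 differ, p = 0.409, d = 0.591.
seq2–seq3: 9/22 differ, p = 0.409, d = 0.591.
The smallest distance is between seq1 and seq2.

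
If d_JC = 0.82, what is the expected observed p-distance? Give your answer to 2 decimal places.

p = (3/4)(1 − e^(−4d/3)) = 0.75 × (1 − e^(-1.093333)) = 0.75 × (1 − 0.335098) = 0.498677.

0.50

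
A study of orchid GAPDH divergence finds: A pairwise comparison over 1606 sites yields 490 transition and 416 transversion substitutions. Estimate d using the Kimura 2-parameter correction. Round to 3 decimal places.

1.200

P = 490/1606 ≈ 0.305106 and Q = 416/1606 ≈ 0.259029.
Under the Kimura two-parameter model, d = −½ ln(1 − 2P − Q) − ¼ ln(1 − 2Q).
1 − 2P − Q = 0.130759, giving −½ ln(0.130759) = 1.017200.
1 − 2Q = 0.481942, giving −¼ ln(0.481942) = 0.182483.
d = 1.017200 + 0.182483 = 1.199683.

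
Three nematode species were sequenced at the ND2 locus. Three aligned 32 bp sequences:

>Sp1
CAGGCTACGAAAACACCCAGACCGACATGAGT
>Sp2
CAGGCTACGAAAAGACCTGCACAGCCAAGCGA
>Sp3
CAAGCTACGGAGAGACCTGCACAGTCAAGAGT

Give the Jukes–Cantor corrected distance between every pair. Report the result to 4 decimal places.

d(Sp1,Sp2) = 0.3525, d(Sp1,Sp3) = 0.4042, d(Sp2,Sp3) = 0.2158

Sp1–Sp2: 9/32 sites differ → p = 0.28125, d = −0.75 ln(1 − 0.375) = 0.352503 ≈ 0.3525.
Sp1–Sp3: 10/32 sites differ → p = 0.3125, d = −0.75 ln(1 − 0.416667) = 0.404248 ≈ 0.4042.
Sp2–Sp3: 6/32 sites differ → p = 0.1875, d = −0.75 ln(1 − 0.25) = 0.215762 ≈ 0.2158.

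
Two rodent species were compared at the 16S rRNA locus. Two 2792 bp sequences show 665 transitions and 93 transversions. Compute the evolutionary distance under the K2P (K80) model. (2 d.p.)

P = 665/2792 ≈ 0.238181 and Q = 93/2792 ≈ 0.033309.
Under the Kimura two-parameter model, d = −½ ln(1 − 2P − Q) − ¼ ln(1 − 2Q).
1 − 2P − Q = 0.490329, giving −½ ln(0.490329) = 0.356339.
1 − 2Q = 0.933382, giving −¼ ln(0.933382) = 0.017235.
d = 0.356339 + 0.017235 = 0.373574.

0.37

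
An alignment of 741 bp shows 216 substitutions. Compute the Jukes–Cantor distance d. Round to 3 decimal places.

0.369

p = 216/741 ≈ 0.291498.
d = −(3/4) ln(1 − 4p/3) = −0.75 ln(1 − 0.388664) = −0.75 ln(0.611336)
  = −0.75 × (-0.492109) = 0.369082 substitutions/site.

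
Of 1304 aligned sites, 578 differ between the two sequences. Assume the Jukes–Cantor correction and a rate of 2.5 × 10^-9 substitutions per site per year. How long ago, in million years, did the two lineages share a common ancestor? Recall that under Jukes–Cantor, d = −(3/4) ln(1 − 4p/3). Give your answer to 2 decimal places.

134.11

p = 578/1304 ≈ 0.443252.
d = −(3/4) ln(1 − 4p/3) = −0.75 ln(1 − 0.591003) = −0.75 ln(0.408997)
  = −0.75 × (-0.894047) = 0.670535 substitutions/site.
Under a molecular clock d = 2μt, so t = d/(2μ) = 0.670535 / (2 × 2.5 × 10^-9) = 134.11 million years.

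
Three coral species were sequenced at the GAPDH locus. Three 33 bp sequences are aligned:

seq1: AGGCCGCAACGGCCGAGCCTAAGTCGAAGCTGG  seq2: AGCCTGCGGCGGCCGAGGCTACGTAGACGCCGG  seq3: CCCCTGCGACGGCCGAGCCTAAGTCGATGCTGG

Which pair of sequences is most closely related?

seq1 and seq3

seq1–seq2: 9/33 differ, p = 0.273, d = 0.339.
seq1–seq3: 6/33 differ, p = 0.182, d = 0.208.
seq2–seq3: 8/33 differ, p = 0.242, d = 0.293.
The smallest distance is between seq1 and seq3.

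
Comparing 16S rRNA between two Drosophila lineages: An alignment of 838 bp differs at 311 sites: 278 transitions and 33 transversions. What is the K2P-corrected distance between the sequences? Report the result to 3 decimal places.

0.627

P = 278/838 ≈ 0.331742 and Q = 33/838 ≈ 0.039379.
Under the Kimura two-parameter model, d = −½ ln(1 − 2P − Q) − ¼ ln(1 − 2Q).
1 − 2P − Q = 0.297137, giving −½ ln(0.297137) = 0.606781.
1 − 2Q = 0.921242, giving −¼ ln(0.921242) = 0.020508.
d = 0.606781 + 0.020508 = 0.627289.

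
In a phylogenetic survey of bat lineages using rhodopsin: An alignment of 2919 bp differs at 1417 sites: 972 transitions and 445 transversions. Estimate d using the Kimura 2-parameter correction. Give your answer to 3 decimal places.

0.944

P = 972/2919 ≈ 0.332991 and Q = 445/2919 ≈ 0.152449.
Under the Kimura two-parameter model, d = −½ ln(1 − 2P − Q) − ¼ ln(1 − 2Q).
1 − 2P − Q = 0.181569, giving −½ ln(0.181569) = 0.853060.
1 − 2Q = 0.695102, giving −¼ ln(0.695102) = 0.090924.
d = 0.853060 + 0.090924 = 0.943984.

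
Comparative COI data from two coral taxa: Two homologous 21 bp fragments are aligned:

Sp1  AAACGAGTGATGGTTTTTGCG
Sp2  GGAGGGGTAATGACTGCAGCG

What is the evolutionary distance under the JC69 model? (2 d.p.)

The sequences differ at 10 of 21 sites (1, 2, 4, 6, 9, 13, 14, 16, 17, 18), so p = 10/21 ≈ 0.47619.
d = −(3/4) ln(1 − 4p/3) = −0.75 ln(1 − 0.63492) = −0.75 ln(0.36508)
  = −0.75 × (-1.007639) = 0.755729 substitutions/site.

0.76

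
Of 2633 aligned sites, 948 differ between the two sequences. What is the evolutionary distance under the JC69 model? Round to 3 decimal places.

0.491

p = 948/2633 ≈ 0.360046.
d = −(3/4) ln(1 − 4p/3) = −0.75 ln(1 − 0.480061) = −0.75 ln(0.519939)
  = −0.75 × (-0.654044) = 0.490533 substitutions/site.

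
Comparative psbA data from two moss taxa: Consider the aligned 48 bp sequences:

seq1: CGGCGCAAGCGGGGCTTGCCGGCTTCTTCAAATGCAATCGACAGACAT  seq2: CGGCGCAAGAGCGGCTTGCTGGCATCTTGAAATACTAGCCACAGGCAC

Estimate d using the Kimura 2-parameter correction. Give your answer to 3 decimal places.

Of 48 sites, 4 differences are transitions and 7 are transversions, so P = 4/48 ≈ 0.083333 and Q = 7/48 ≈ 0.145833.
Under the Kimura two-parameter model, d = −½ ln(1 − 2P − Q) − ¼ ln(1 − 2Q).
1 − 2P − Q = 0.687501, giving −½ ln(0.687501) = 0.187346.
1 − 2Q = 0.708334, giving −¼ ln(0.708334) = 0.086210.
d = 0.187346 + 0.086210 = 0.273556.

0.274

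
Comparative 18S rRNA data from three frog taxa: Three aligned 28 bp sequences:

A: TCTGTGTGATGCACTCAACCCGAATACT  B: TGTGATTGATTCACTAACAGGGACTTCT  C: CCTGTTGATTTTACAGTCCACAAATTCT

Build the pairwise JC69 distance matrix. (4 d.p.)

A–B: 11/28 sites differ → p ≈ 0.392857, d = −0.75 ln(1 − 0.523809) = 0.556452 ≈ 0.5565.
A–C: 14/28 sites differ → p = 0.5, d = −0.75 ln(1 − 0.666667) = 0.823960 ≈ 0.8240.
B–C: 15/28 sites differ → p ≈ 0.535714, d = −0.75 ln(1 − 0.714285) = 0.939570 ≈ 0.9396.

d(A,B) = 0.5565, d(A,C) = 0.8240, d(B,C) = 0.9396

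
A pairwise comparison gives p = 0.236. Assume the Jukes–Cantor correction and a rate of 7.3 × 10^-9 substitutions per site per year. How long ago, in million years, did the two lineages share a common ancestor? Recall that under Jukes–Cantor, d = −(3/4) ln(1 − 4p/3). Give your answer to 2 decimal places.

19.41

d = −(3/4) ln(1 − 4p/3) = −0.75 ln(1 − 0.314667) = −0.75 ln(0.685333)
  = −0.75 × (-0.377850) = 0.283388 substitutions/site.
Under a molecular clock d = 2μt, so t = d/(2μ) = 0.283388 / (2 × 7.3 × 10^-9) = 19.41 million years.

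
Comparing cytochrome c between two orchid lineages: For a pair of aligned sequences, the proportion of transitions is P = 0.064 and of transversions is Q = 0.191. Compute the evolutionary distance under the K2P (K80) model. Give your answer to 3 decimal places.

Under the Kimura two-parameter model, d = −½ ln(1 − 2P − Q) − ¼ ln(1 − 2Q).
1 − 2P − Q = 0.681, giving −½ ln(0.681) = 0.192096.
1 − 2Q = 0.618, giving −¼ ln(0.618) = 0.120317.
d = 0.192096 + 0.120317 = 0.312413.

0.312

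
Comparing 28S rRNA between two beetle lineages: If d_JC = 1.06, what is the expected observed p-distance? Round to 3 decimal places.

p = (3/4)(1 − e^(−4d/3)) = 0.75 × (1 − e^(-1.413333)) = 0.75 × (1 − 0.243331) = 0.567502.

0.568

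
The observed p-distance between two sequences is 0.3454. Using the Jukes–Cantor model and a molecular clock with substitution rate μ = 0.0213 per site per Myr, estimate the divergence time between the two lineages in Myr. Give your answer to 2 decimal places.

d = −(3/4) ln(1 − 4p/3) = −0.75 ln(1 − 0.460533) = −0.75 ln(0.539467)
  = −0.75 × (-0.617174) = 0.462881 substitutions/site.
Under a molecular clock d = 2μt, so t = d/(2μ) = 0.462881 / (2 × 0.0213) = 10.87 Myr.

10.87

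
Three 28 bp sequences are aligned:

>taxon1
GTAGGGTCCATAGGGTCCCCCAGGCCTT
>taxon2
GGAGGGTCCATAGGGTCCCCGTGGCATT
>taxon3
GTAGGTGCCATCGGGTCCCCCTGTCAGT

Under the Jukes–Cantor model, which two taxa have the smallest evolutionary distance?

taxon1 and taxon2

taxon1–taxon2: 4/28 differ, p = 0.143, d = 0.158.
taxon1–taxon3: 7/28 differ, p = 0.250, d = 0.304.
taxon2–taxon3: 7/28 differ, p = 0.250, d = 0.304.
The smallest distance is between taxon1 and taxon2.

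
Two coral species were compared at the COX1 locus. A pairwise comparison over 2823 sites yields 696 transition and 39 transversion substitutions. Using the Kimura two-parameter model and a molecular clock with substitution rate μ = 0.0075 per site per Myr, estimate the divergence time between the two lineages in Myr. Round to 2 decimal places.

P = 696/2823 ≈ 0.246546 and Q = 39/2823 ≈ 0.013815.
Under the Kimura two-parameter model, d = −½ ln(1 − 2P − Q) − ¼ ln(1 − 2Q).
1 − 2P − Q = 0.493093, giving −½ ln(0.493093) = 0.353529.
1 − 2Q = 0.97237, giving −¼ ln(0.97237) = 0.007005.
d = 0.353529 + 0.007005 = 0.360534.
Under a molecular clock d = 2μt, so t = d/(2μ) = 0.360534 / (2 × 0.0075) = 24.04 Myr.

24.04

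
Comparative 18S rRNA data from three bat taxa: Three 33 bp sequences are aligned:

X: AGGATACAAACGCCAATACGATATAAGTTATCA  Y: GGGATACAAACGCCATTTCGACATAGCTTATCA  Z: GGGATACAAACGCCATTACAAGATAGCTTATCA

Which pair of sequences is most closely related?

Y and Z

X–Y: 6/33 differ, p = 0.182, d = 0.208.
X–Z: 6/33 differ, p = 0.182, d = 0.208.
Y–Z: 3/33 differ, p = 0.091, d = 0.097.
The smallest distance is between Y and Z.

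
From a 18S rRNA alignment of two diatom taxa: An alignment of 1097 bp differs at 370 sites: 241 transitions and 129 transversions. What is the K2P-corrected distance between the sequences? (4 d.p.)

0.4741

P = 241/1097 ≈ 0.21969 and Q = 129/1097 ≈ 0.117593.
Under the Kimura two-parameter model, d = −½ ln(1 − 2P − Q) − ¼ ln(1 − 2Q).
1 − 2P − Q = 0.443027, giving −½ ln(0.443027) = 0.407062.
1 − 2Q = 0.764814, giving −¼ ln(0.764814) = 0.067031.
d = 0.407062 + 0.067031 = 0.474093.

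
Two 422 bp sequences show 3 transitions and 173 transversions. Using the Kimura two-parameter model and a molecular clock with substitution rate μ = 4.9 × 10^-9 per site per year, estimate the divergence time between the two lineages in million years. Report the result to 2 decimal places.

71.89

P = 3/422 ≈ 0.007109 and Q = 173/422 ≈ 0.409953.
Under the Kimura two-parameter model, d = −½ ln(1 − 2P − Q) − ¼ ln(1 − 2Q).
1 − 2P − Q = 0.575829, giving −½ ln(0.575829) = 0.275972.
1 − 2Q = 0.180094, giving −¼ ln(0.180094) = 0.428569.
d = 0.275972 + 0.428569 = 0.704541.
Under a molecular clock d = 2μt, so t = d/(2μ) = 0.704541 / (2 × 4.9 × 10^-9) = 71.89 million years.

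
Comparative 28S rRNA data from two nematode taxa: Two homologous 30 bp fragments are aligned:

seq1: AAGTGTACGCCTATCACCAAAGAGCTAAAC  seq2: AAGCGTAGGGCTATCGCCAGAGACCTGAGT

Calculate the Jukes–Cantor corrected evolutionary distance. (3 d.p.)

The sequences differ at 9 of 30 sites (4, 8, 10, 16, 20, 24, 27, 29, 30), so p = 9/30 = 0.3.
d = −(3/4) ln(1 − 4p/3) = −0.75 ln(1 − 0.4) = −0.75 ln(0.6)
  = −0.75 × (-0.510826) = 0.383120 substitutions/site.

0.383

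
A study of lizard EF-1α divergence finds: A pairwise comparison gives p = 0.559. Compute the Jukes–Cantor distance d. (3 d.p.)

1.026

d = −(3/4) ln(1 − 4p/3) = −0.75 ln(1 − 0.745333) = −0.75 ln(0.254667)
  = −0.75 × (-1.367798) = 1.025849 substitutions/site.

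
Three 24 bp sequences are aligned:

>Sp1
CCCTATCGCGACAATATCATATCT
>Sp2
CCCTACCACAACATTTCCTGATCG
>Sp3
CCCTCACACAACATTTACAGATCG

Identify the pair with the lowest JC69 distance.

Sp2 and Sp3

Sp1–Sp2: 9/24 differ, p = 0.375, d = 0.520.
Sp1–Sp3: 9/24 differ, p = 0.375, d = 0.520.
Sp2–Sp3: 4/24 differ, p = 0.167, d = 0.188.
The smallest distance is between Sp2 and Sp3.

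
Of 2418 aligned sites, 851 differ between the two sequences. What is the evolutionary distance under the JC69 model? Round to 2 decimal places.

0.48

p = 851/2418 ≈ 0.351944.
d = −(3/4) ln(1 − 4p/3) = −0.75 ln(1 − 0.469259) = −0.75 ln(0.530741)
  = −0.75 × (-0.633481) = 0.475111 substitutions/site.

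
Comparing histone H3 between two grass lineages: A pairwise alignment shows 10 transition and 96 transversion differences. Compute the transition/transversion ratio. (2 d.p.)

R = 10/96 = 0.104166… ≈ 0.10 (to 2 d.p.).

0.10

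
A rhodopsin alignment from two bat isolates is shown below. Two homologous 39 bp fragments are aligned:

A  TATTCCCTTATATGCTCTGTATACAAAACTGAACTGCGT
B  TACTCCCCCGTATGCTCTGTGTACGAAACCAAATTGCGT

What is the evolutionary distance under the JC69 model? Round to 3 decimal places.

0.276

The sequences differ at 9 of 39 sites (3, 8, 9, 10, 21, 25, 30, 31, 34), so p = 9/39 ≈ 0.230769.
d = −(3/4) ln(1 − 4p/3) = −0.75 ln(1 − 0.307692) = −0.75 ln(0.692308)
  = −0.75 × (-0.367724) = 0.275793 substitutions/site.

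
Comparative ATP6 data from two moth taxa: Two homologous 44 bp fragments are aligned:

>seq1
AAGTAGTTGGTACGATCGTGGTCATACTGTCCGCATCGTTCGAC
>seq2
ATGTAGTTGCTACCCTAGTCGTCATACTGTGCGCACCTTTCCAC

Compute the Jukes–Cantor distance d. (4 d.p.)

0.2708

The sequences differ at 10 of 44 sites (2, 10, 14, 15, 17, 20, 31, 36, 38, 42), so p = 10/44 ≈ 0.227273.
d = −(3/4) ln(1 − 4p/3) = −0.75 ln(1 − 0.303031) = −0.75 ln(0.696969)
  = −0.75 × (-0.361014) = 0.270761 substitutions/site.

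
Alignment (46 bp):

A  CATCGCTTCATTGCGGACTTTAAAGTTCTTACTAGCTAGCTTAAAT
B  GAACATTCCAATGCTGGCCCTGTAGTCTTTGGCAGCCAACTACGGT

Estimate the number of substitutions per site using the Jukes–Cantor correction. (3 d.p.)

0.824

The sequences differ at 23 of 46 sites, so p = 23/46 = 0.5.
d = −(3/4) ln(1 − 4p/3) = −0.75 ln(1 − 0.666667) = −0.75 ln(0.333333)
  = −0.75 × (-1.098613) = 0.823960 substitutions/site.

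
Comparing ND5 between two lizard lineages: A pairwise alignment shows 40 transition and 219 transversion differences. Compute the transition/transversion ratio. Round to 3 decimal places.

0.183

R = 40/219 = 0.182648… ≈ 0.183 (to 3 d.p.).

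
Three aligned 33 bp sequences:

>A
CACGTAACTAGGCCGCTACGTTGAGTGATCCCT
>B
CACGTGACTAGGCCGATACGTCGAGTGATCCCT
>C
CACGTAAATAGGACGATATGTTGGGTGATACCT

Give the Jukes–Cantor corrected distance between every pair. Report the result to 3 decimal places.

A–B: 3/33 sites differ → p ≈ 0.090909, d = −0.75 ln(1 − 0.121212) = 0.096909 ≈ 0.097.
A–C: 6/33 sites differ → p ≈ 0.181818, d = −0.75 ln(1 − 0.242424) = 0.208224 ≈ 0.208.
B–C: 7/33 sites differ → p ≈ 0.212121, d = −0.75 ln(1 − 0.282828) = 0.249330 ≈ 0.249.

d(A,B) = 0.097, d(A,C) = 0.208, d(B,C) = 0.249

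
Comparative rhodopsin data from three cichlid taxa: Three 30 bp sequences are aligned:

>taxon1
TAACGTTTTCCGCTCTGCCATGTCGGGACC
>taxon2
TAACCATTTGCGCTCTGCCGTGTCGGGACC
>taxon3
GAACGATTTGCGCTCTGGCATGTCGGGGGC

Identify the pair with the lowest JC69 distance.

taxon1 and taxon2

taxon1–taxon2: 4/30 differ, p = 0.133, d = 0.147.
taxon1–taxon3: 6/30 differ, p = 0.200, d = 0.233.
taxon2–taxon3: 6/30 differ, p = 0.200, d = 0.233.
The smallest distance is between taxon1 and taxon2.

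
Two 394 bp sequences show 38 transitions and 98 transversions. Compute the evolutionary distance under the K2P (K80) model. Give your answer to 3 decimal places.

P = 38/394 ≈ 0.096447 and Q = 98/394 ≈ 0.248731.
Under the Kimura two-parameter model, d = −½ ln(1 − 2P − Q) − ¼ ln(1 − 2Q).
1 − 2P − Q = 0.558375, giving −½ ln(0.558375) = 0.291362.
1 − 2Q = 0.502538, giving −¼ ln(0.502538) = 0.172021.
d = 0.291362 + 0.172021 = 0.463383.

0.463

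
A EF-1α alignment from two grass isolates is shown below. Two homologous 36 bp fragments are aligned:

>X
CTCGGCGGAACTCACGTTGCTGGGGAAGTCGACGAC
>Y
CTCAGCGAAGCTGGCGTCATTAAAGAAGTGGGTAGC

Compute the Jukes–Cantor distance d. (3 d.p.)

The sequences differ at 16 of 36 sites, so p = 16/36 ≈ 0.444444.
d = −(3/4) ln(1 − 4p/3) = −0.75 ln(1 − 0.592592) = −0.75 ln(0.407408)
  = −0.75 × (-0.897940) = 0.673455 substitutions/site.

0.673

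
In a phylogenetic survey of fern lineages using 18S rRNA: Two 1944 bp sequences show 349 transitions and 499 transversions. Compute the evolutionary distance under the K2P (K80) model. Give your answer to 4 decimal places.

P = 349/1944 ≈ 0.179527 and Q = 499/1944 ≈ 0.256687.
Under the Kimura two-parameter model, d = −½ ln(1 − 2P − Q) − ¼ ln(1 − 2Q).
1 − 2P − Q = 0.384259, giving −½ ln(0.384259) = 0.478219.
1 − 2Q = 0.486626, giving −¼ ln(0.486626) = 0.180065.
d = 0.478219 + 0.180065 = 0.658284.

0.6583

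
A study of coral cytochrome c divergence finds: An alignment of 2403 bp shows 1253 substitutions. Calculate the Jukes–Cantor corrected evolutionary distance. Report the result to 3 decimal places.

0.891

p = 1253/2403 ≈ 0.521432.
d = −(3/4) ln(1 − 4p/3) = −0.75 ln(1 − 0.695243) = −0.75 ln(0.304757)
  = −0.75 × (-1.188241) = 0.891181 substitutions/site.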